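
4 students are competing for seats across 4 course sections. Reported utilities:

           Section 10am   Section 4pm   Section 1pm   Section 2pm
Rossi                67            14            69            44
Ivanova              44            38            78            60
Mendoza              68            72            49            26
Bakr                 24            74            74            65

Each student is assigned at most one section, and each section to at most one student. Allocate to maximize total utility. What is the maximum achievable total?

Maximum total: 282 points

This is the linear assignment problem.
Optimal: Rossi→Section 10am (67 points), Ivanova→Section 1pm (78 points), Mendoza→Section 4pm (72 points), Bakr→Section 2pm (65 points) — total 67+78+72+65 = 282 points.
Row-greedy (each student in turn takes its best remaining section) gives 225 points, worse by 57.
Swapping Mendoza↔Bakr (Mendoza→Section 2pm 26 points, Bakr→Section 4pm 74 points) loses 37.
No other one-to-one assignment exceeds 282 points.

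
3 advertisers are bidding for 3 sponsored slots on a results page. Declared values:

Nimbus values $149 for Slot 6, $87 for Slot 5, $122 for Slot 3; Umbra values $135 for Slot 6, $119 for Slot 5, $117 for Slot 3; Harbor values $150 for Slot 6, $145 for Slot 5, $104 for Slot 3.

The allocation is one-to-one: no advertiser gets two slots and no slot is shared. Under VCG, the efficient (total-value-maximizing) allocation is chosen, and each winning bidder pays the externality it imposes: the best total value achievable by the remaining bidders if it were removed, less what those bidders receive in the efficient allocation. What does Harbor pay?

Efficient allocation: Nimbus→Slot 6 ($149), Umbra→Slot 3 ($117), Harbor→Slot 5 ($145); total welfare W = $411.
Harbor receives Slot 5 at value $145, so the others get W − 145 = $266.
Without Harbor: best allocation of the remaining 2 bidders over all 3 slots is Nimbus→Slot 6 ($149), Umbra→Slot 5 ($119), total $268.
VCG payment = (others' best without Harbor) − (others' welfare with Harbor) = 268 − 266 = $2.

Harbor pays $2.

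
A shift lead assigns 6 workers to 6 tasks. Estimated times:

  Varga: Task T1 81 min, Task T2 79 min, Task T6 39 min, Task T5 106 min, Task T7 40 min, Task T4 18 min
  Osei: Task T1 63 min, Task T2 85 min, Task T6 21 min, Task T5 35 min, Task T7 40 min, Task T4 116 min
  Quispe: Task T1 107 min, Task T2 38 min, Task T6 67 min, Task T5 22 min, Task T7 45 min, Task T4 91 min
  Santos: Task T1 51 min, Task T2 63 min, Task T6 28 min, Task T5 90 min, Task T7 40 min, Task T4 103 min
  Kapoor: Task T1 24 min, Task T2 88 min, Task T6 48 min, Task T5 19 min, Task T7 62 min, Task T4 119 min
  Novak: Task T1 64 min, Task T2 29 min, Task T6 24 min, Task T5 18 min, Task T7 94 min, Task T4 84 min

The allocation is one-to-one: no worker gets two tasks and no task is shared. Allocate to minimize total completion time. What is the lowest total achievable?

Min total: 154 min

Treat this as an assignment problem: match each worker to one task.
Optimal: Varga→Task T4 (18 min), Osei→Task T6 (21 min), Quispe→Task T5 (22 min), Santos→Task T7 (40 min), Kapoor→Task T1 (24 min), Novak→Task T2 (29 min) — total 18+21+22+40+24+29 = 154 min.
Min-entry greedy (repeatedly take the single cheapest remaining cell) gives 159 min, worse by 5.
Next-best assignment: Varga→Task T4, Osei→Task T6, Quispe→Task T2, Santos→Task T7, Kapoor→Task T1, Novak→Task T5 = 159 min.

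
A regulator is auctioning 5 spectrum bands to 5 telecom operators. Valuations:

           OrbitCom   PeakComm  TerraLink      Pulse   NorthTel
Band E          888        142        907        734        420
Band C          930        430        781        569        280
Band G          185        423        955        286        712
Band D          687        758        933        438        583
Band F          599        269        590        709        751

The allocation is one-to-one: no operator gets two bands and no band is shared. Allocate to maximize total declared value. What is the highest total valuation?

Optimal: OrbitCom→Band C ($930M), PeakComm→Band D ($758M), TerraLink→Band G ($955M), Pulse→Band E ($734M), NorthTel→Band F ($751M) — total 930+758+955+734+751 = $4128M.
Next-best assignment: OrbitCom→Band C, PeakComm→Band D, TerraLink→Band E, Pulse→Band F, NorthTel→Band G = $4016M.
No other one-to-one assignment exceeds $4128M.

Max total: $4128M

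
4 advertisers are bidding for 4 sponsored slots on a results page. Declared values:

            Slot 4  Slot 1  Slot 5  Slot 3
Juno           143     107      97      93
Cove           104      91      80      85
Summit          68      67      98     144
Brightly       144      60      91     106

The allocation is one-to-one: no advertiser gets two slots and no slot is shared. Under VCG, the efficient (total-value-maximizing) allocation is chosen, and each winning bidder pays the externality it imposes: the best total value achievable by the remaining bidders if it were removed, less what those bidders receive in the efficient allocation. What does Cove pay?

Cove pays $10.

Efficient allocation: Juno→Slot 5 ($97), Cove→Slot 1 ($91), Summit→Slot 3 ($144), Brightly→Slot 4 ($144); total welfare W = $476.
Cove receives Slot 1 at value $91, so the others get W − 91 = $385.
Without Cove: best allocation of the remaining 3 bidders over all 4 slots is Juno→Slot 1 ($107), Summit→Slot 3 ($144), Brightly→Slot 4 ($144), total $395.
VCG payment = (others' best without Cove) − (others' welfare with Cove) = 395 − 385 = $10.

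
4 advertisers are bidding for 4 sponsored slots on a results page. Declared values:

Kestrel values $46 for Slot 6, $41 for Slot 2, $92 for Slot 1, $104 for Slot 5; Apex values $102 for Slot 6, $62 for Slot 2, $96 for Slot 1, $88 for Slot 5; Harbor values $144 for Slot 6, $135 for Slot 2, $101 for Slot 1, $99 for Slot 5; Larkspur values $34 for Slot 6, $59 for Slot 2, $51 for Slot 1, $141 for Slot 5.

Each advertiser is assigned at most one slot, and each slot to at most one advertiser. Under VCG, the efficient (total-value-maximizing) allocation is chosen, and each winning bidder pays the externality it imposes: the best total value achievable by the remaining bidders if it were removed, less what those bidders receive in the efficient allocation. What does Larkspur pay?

Larkspur pays $15.

Efficient allocation: Kestrel→Slot 1 ($92), Apex→Slot 6 ($102), Harbor→Slot 2 ($135), Larkspur→Slot 5 ($141); total welfare W = $470.
Larkspur receives Slot 5 at value $141, so the others get W − 141 = $329.
Without Larkspur: best allocation of the remaining 3 bidders over all 4 slots is Kestrel→Slot 5 ($104), Apex→Slot 1 ($96), Harbor→Slot 6 ($144), total $344.
VCG payment = (others' best without Larkspur) − (others' welfare with Larkspur) = 344 − 329 = $15.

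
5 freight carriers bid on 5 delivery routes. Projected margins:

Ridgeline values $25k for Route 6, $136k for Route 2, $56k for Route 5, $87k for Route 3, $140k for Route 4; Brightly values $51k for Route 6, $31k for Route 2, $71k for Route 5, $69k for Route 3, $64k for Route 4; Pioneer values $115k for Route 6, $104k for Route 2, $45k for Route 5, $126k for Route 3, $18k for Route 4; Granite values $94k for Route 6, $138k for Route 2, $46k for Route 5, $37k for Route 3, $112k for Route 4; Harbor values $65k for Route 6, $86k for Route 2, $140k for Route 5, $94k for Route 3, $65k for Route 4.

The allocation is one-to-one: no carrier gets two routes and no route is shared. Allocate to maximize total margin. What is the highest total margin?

Treat this as an assignment problem: match each carrier to one route.
Optimal: Ridgeline→Route 4 ($140k), Brightly→Route 3 ($69k), Pioneer→Route 6 ($115k), Granite→Route 2 ($138k), Harbor→Route 5 ($140k) — total 140+69+115+138+140 = $602k.

Max total: $602k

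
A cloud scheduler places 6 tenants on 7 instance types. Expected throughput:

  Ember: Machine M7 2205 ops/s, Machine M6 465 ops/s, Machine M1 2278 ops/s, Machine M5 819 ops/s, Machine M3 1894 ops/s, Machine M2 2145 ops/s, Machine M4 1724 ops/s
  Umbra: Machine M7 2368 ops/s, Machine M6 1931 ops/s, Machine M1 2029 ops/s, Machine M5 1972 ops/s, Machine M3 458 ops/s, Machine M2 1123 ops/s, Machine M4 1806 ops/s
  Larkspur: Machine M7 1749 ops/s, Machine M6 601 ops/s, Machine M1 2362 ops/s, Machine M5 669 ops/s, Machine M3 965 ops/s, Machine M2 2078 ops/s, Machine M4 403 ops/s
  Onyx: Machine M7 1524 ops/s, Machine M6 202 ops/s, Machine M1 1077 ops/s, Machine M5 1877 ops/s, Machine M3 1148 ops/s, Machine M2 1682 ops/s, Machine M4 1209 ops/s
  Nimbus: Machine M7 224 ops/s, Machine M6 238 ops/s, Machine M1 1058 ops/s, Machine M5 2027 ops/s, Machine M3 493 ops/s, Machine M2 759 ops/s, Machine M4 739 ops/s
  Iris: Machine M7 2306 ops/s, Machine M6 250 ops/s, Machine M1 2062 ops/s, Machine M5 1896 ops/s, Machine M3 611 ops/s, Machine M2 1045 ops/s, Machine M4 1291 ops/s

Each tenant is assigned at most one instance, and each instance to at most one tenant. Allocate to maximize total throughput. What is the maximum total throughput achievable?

This is the linear assignment problem.
Optimal: Ember→Machine M3 (1894 ops/s), Umbra→Machine M6 (1931 ops/s), Larkspur→Machine M1 (2362 ops/s), Onyx→Machine M2 (1682 ops/s), Nimbus→Machine M5 (2027 ops/s), Iris→Machine M7 (2306 ops/s) — total 1894+1931+2362+1682+2027+2306 = 12202 ops/s.
Max-entry greedy (repeatedly take the single best remaining cell) gives 11341 ops/s, worse by 861.
Swapping Onyx↔Umbra (Onyx→Machine M6 202 ops/s, Umbra→Machine M2 1123 ops/s) loses 2288.
Every other assignment is strictly worse.

Max total: 12202 ops/s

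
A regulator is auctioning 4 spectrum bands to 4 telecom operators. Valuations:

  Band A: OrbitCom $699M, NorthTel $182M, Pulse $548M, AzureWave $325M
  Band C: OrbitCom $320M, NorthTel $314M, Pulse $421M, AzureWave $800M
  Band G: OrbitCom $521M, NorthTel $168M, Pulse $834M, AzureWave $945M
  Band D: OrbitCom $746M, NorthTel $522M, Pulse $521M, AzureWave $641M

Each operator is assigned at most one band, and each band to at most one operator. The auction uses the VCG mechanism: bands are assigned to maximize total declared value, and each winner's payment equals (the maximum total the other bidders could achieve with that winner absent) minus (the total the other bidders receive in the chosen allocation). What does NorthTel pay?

Efficient allocation: OrbitCom→Band A ($699M), NorthTel→Band D ($522M), Pulse→Band G ($834M), AzureWave→Band C ($800M); total welfare W = $2855M.
NorthTel receives Band D at value $522M, so the others get W − 522 = $2333M.
Without NorthTel: best allocation of the remaining 3 bidders over all 4 bands is OrbitCom→Band D ($746M), Pulse→Band G ($834M), AzureWave→Band C ($800M), total $2380M.
VCG payment = (others' best without NorthTel) − (others' welfare with NorthTel) = 2380 − 2333 = $47M.

NorthTel pays $47M.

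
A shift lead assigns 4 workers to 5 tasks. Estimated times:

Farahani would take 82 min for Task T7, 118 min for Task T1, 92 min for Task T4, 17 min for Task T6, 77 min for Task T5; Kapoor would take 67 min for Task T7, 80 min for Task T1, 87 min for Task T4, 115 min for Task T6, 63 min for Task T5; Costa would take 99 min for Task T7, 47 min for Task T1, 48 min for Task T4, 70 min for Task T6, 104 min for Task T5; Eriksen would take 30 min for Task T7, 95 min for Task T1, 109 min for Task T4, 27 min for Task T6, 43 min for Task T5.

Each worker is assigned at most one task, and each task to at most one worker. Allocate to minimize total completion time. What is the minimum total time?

This is the linear assignment problem.
Optimal: Farahani→Task T6 (17 min), Kapoor→Task T5 (63 min), Costa→Task T1 (47 min), Eriksen→Task T7 (30 min) — total 17+63+47+30 = 157 min.
Column-greedy (each task in turn goes to its cheapest remaining worker) gives 181 min, worse by 24.
Next-best assignment: Farahani→Task T6, Kapoor→Task T5, Costa→Task T4, Eriksen→Task T7 = 158 min.

Min total: 157 min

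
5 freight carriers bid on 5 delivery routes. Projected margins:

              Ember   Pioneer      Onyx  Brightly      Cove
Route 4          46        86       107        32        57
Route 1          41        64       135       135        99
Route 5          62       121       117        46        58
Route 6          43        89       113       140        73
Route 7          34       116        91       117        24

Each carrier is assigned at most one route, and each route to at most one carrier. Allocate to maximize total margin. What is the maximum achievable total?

Maximum total: $524k

This is the linear assignment problem.
Optimal: Ember→Route 5 ($62k), Pioneer→Route 7 ($116k), Onyx→Route 4 ($107k), Brightly→Route 6 ($140k), Cove→Route 1 ($99k) — total 62+116+107+140+99 = $524k.
Row-greedy (each carrier in turn takes its best remaining route) gives $510k, worse by 14.
Next-best assignment: Ember→Route 4, Pioneer→Route 7, Onyx→Route 5, Brightly→Route 6, Cove→Route 1 = $518k.
Swapping Brightly↔Onyx (Brightly→Route 4 $32k, Onyx→Route 6 $113k) loses 102.
Every other assignment is strictly worse.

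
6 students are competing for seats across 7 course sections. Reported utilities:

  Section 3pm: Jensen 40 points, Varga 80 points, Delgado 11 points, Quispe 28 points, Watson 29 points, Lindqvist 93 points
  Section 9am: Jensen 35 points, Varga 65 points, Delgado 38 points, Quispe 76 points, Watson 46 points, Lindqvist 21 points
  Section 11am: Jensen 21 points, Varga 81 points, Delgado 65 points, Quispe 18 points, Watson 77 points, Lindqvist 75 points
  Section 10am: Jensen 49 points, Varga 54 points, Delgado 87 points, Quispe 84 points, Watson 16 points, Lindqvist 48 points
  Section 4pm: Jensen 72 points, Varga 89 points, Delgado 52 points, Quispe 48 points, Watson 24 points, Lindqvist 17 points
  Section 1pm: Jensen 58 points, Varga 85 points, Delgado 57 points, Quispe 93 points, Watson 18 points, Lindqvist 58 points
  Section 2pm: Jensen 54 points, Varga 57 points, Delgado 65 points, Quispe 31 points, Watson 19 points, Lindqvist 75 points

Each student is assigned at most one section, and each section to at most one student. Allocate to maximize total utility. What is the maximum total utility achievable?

Maximum total: 493 points

This is a one-to-one assignment (maximum-weight bipartite matching).
Optimal: Jensen→Section 2pm (54 points), Varga→Section 4pm (89 points), Delgado→Section 10am (87 points), Quispe→Section 1pm (93 points), Watson→Section 11am (77 points), Lindqvist→Section 3pm (93 points) — total 54+89+87+93+77+93 = 493 points.
Swapping Lindqvist↔Varga (Lindqvist→Section 4pm 17 points, Varga→Section 3pm 80 points) loses 85.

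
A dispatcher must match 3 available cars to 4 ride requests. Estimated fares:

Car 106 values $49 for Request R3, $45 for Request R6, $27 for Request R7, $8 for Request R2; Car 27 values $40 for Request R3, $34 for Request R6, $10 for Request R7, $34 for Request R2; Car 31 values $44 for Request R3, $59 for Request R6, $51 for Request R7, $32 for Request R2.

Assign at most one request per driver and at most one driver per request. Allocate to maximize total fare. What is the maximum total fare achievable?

Max total: $142

Optimal: Car 106→Request R3 ($49), Car 27→Request R2 ($34), Car 31→Request R6 ($59) — total 49+34+59 = $142.
Row-greedy (each driver in turn takes its best remaining request) gives $134, worse by 8.
Next-best assignment: Car 106→Request R6, Car 27→Request R3, Car 31→Request R7 = $136.
Checked against all permutations: $142 is optimal.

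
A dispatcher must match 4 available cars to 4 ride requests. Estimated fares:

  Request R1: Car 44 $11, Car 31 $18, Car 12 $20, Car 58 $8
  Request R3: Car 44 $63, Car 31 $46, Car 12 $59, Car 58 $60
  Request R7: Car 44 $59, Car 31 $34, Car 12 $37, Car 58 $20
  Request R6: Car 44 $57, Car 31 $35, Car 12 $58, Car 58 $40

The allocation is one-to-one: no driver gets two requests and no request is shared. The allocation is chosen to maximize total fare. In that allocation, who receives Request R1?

Car 31 receives Request R1.

This is the linear assignment problem.
Optimal: Car 44→Request R7 ($59), Car 31→Request R1 ($18), Car 12→Request R6 ($58), Car 58→Request R3 ($60) — total 59+18+58+60 = $195.
Row-greedy (each driver in turn takes its best remaining request) gives $143, worse by 52.
Next-best assignment: Car 44→Request R7, Car 31→Request R1, Car 12→Request R3, Car 58→Request R6 = $176.
Car 31's own top request is Request R3 ($46), but forcing Car 31→Request R3 and reassigning the rest optimally gives only $171 — worse by 24.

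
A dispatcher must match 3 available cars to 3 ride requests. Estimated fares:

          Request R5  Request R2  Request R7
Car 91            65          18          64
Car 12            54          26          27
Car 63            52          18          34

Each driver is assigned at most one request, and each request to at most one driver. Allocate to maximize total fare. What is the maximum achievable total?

Optimal: Car 91→Request R7 ($64), Car 12→Request R2 ($26), Car 63→Request R5 ($52) — total 64+26+52 = $142.
Row-greedy (each driver in turn takes its best remaining request) gives $110, worse by 32.
Next-best assignment: Car 91→Request R7, Car 12→Request R5, Car 63→Request R2 = $136.
Swapping Car 12↔Car 63 (Car 12→Request R5 $54, Car 63→Request R2 $18) loses 6.

Max total: $142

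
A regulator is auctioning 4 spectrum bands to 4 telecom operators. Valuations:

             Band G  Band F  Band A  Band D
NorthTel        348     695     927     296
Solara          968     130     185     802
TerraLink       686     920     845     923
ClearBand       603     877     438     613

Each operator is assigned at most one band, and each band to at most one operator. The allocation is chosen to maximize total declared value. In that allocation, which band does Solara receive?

Treat this as an assignment problem: match each operator to one band.
Optimal: NorthTel→Band A ($927M), Solara→Band G ($968M), TerraLink→Band D ($923M), ClearBand→Band F ($877M) — total 927+968+923+877 = $3695M.
Checked against all permutations: $3695M is optimal.

Solara receives Band G.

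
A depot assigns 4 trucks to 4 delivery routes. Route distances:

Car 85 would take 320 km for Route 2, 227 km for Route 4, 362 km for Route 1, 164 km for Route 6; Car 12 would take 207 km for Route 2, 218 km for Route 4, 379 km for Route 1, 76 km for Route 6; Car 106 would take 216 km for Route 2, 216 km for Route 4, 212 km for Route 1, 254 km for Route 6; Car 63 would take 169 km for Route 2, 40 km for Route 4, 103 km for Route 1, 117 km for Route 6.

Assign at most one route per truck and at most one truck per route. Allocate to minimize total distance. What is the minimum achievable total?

Minimum total: 622 km

This is the linear assignment problem.
Optimal: Car 85→Route 4 (227 km), Car 12→Route 6 (76 km), Car 106→Route 2 (216 km), Car 63→Route 1 (103 km) — total 227+76+216+103 = 622 km.
Min-entry greedy (repeatedly take the single cheapest remaining cell) gives 648 km, worse by 26.
Next-best assignment: Car 85→Route 6, Car 12→Route 2, Car 106→Route 1, Car 63→Route 4 = 623 km.
No other one-to-one assignment undercuts 622 km.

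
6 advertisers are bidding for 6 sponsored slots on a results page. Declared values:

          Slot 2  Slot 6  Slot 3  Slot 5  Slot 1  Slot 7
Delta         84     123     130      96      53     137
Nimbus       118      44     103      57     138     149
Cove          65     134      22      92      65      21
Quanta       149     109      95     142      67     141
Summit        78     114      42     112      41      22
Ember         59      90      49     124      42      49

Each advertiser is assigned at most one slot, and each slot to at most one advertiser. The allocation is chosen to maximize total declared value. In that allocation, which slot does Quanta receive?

Optimal: Delta→Slot 3 ($130), Nimbus→Slot 1 ($138), Cove→Slot 6 ($134), Quanta→Slot 7 ($141), Summit→Slot 2 ($78), Ember→Slot 5 ($124) — total 130+138+134+141+78+124 = $745.
Max-entry greedy (repeatedly take the single best remaining cell) gives $727, worse by 18.
Next-best assignment: Delta→Slot 3, Nimbus→Slot 7, Cove→Slot 1, Quanta→Slot 2, Summit→Slot 6, Ember→Slot 5 = $731.
Quanta's own top slot is Slot 2 ($149), but forcing Quanta→Slot 2 and reassigning the rest optimally gives only $731 — worse by 14.

Quanta receives Slot 7.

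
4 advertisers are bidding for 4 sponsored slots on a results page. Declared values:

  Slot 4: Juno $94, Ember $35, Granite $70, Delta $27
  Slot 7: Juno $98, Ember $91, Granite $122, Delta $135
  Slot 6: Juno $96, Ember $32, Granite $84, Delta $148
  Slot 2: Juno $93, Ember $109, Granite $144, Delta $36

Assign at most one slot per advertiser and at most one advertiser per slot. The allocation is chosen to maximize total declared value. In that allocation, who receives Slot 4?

This is the linear assignment problem.
Optimal: Juno→Slot 4 ($94), Ember→Slot 7 ($91), Granite→Slot 2 ($144), Delta→Slot 6 ($148) — total 94+91+144+148 = $477.
Row-greedy (each advertiser in turn takes its best remaining slot) gives $318, worse by 159.
Swapping Juno↔Delta (Juno→Slot 6 $96, Delta→Slot 4 $27) loses 119.
Every other assignment is strictly worse.
Juno's own top slot is Slot 7 ($98), but forcing Juno→Slot 7 and reassigning the rest optimally gives only $425 — worse by 52.

Juno receives Slot 4.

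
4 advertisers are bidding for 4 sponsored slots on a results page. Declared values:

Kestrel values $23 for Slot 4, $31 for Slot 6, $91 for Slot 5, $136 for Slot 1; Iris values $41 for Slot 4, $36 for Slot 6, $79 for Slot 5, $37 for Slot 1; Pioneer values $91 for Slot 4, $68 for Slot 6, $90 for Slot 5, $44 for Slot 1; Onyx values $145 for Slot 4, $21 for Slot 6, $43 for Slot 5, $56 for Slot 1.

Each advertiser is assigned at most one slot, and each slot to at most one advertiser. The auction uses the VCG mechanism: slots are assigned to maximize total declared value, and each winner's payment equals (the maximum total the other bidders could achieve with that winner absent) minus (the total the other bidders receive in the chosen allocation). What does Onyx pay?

Onyx pays $23.

Efficient allocation: Kestrel→Slot 1 ($136), Iris→Slot 5 ($79), Pioneer→Slot 6 ($68), Onyx→Slot 4 ($145); total welfare W = $428.
Onyx receives Slot 4 at value $145, so the others get W − 145 = $283.
Without Onyx: best allocation of the remaining 3 bidders over all 4 slots is Kestrel→Slot 1 ($136), Iris→Slot 5 ($79), Pioneer→Slot 4 ($91), total $306.
VCG payment = (others' best without Onyx) − (others' welfare with Onyx) = 306 − 283 = $23.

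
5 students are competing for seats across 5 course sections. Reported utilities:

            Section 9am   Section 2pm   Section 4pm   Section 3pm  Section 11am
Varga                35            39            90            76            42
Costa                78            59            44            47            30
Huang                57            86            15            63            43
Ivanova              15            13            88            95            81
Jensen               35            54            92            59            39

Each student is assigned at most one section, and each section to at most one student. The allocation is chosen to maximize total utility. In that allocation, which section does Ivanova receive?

Ivanova receives Section 11am.

Optimal: Varga→Section 3pm (76 points), Costa→Section 9am (78 points), Huang→Section 2pm (86 points), Ivanova→Section 11am (81 points), Jensen→Section 4pm (92 points) — total 76+78+86+81+92 = 413 points.
Row-greedy (each student in turn takes its best remaining section) gives 388 points, worse by 25.
Next-best assignment: Varga→Section 4pm, Costa→Section 9am, Huang→Section 2pm, Ivanova→Section 11am, Jensen→Section 3pm = 394 points.
Swapping Costa↔Ivanova (Costa→Section 11am 30 points, Ivanova→Section 9am 15 points) loses 114.
Ivanova's own top section is Section 3pm (95 points), but forcing Ivanova→Section 3pm and reassigning the rest optimally gives only 393 points — worse by 20.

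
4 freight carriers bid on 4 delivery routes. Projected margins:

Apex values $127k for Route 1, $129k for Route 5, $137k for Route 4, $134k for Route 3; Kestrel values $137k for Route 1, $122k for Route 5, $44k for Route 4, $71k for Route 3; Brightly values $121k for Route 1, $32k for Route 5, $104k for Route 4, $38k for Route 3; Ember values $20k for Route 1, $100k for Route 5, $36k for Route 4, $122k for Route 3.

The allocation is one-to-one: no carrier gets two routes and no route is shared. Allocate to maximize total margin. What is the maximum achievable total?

Maximum total: $502k

Optimal: Apex→Route 4 ($137k), Kestrel→Route 5 ($122k), Brightly→Route 1 ($121k), Ember→Route 3 ($122k) — total 137+122+121+122 = $502k.
Column-greedy (each route in turn goes to its best remaining carrier) gives $492k, worse by 10.
Next-best assignment: Apex→Route 5, Kestrel→Route 1, Brightly→Route 4, Ember→Route 3 = $492k.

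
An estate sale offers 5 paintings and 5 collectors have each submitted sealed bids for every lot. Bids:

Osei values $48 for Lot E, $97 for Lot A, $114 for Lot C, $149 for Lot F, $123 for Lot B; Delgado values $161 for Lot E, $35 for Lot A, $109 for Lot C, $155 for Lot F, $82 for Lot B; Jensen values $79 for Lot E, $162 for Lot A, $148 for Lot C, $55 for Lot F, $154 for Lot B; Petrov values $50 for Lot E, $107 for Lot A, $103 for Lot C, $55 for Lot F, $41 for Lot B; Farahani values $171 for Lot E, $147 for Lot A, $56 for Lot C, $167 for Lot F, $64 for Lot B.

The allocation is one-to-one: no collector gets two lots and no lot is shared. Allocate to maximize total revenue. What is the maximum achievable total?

Maximum total: $716

Optimal: Osei→Lot B ($123), Delgado→Lot E ($161), Jensen→Lot A ($162), Petrov→Lot C ($103), Farahani→Lot F ($167) — total 123+161+162+103+167 = $716.
Max-entry greedy (repeatedly take the single best remaining cell) gives $714, worse by 2.
Every other assignment is strictly worse.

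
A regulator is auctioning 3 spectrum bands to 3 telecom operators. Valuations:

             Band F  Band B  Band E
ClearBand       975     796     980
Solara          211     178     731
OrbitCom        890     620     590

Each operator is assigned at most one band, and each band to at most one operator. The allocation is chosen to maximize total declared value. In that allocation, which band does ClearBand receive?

ClearBand receives Band B.

Optimal: ClearBand→Band B ($796M), Solara→Band E ($731M), OrbitCom→Band F ($890M) — total 796+731+890 = $2417M.
Next-best assignment: ClearBand→Band F, Solara→Band E, OrbitCom→Band B = $2326M.
Swapping Solara↔OrbitCom (Solara→Band F $211M, OrbitCom→Band E $590M) loses 820.
Every other assignment is strictly worse.
ClearBand's own top band is Band E ($980M), but forcing ClearBand→Band E and reassigning the rest optimally gives only $2048M — worse by 369.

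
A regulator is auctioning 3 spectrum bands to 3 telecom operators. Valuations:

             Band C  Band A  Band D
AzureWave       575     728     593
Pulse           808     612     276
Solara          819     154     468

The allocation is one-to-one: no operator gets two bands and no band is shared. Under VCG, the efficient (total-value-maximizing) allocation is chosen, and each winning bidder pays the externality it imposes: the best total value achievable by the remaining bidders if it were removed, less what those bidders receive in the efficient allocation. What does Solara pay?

Efficient allocation: AzureWave→Band D ($593M), Pulse→Band A ($612M), Solara→Band C ($819M); total welfare W = $2024M.
Solara receives Band C at value $819M, so the others get W − 819 = $1205M.
Without Solara: best allocation of the remaining 2 bidders over all 3 bands is AzureWave→Band A ($728M), Pulse→Band C ($808M), total $1536M.
VCG payment = (others' best without Solara) − (others' welfare with Solara) = 1536 − 1205 = $331M.

Solara pays $331M.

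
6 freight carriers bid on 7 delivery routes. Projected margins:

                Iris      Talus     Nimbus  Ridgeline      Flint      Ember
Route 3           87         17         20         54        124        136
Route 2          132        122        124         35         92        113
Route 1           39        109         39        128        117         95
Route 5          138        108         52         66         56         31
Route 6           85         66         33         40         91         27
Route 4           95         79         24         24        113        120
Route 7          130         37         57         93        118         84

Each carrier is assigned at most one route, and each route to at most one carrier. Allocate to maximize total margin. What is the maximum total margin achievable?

Optimal: Iris→Route 7 ($130k), Talus→Route 5 ($108k), Nimbus→Route 2 ($124k), Ridgeline→Route 1 ($128k), Flint→Route 4 ($113k), Ember→Route 3 ($136k) — total 130+108+124+128+113+136 = $739k.
Column-greedy (each route in turn goes to its best remaining carrier) gives $619k, worse by 120.
Every other assignment is strictly worse.

Maximum total: $739k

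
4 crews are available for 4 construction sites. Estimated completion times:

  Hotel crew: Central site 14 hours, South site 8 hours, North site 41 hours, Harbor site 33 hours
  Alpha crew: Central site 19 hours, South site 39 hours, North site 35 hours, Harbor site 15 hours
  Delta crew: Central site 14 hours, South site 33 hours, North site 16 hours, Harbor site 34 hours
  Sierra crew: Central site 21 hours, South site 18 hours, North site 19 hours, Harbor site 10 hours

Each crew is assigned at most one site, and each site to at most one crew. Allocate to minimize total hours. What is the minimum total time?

This is a one-to-one assignment (minimum-cost bipartite matching).
Optimal: Hotel crew→South site (8 hours), Alpha crew→Central site (19 hours), Delta crew→North site (16 hours), Sierra crew→Harbor site (10 hours) — total 8+19+16+10 = 53 hours.
Next-best assignment: Hotel crew→South site, Alpha crew→Harbor site, Delta crew→Central site, Sierra crew→North site = 56 hours.

Minimum total: 53 hours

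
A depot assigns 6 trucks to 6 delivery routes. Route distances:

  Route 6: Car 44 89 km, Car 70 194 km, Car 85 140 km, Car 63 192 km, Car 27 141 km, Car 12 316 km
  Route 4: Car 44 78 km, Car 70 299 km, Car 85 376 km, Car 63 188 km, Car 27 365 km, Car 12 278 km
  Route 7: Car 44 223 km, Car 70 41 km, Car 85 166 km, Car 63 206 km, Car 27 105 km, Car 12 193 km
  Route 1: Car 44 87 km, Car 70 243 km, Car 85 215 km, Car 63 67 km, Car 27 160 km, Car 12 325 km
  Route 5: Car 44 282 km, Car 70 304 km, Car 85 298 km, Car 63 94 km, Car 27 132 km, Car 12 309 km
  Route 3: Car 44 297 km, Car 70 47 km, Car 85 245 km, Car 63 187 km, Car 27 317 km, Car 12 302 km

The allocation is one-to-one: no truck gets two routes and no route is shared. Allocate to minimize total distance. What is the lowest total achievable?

Optimal: Car 44→Route 4 (78 km), Car 70→Route 3 (47 km), Car 85→Route 6 (140 km), Car 63→Route 1 (67 km), Car 27→Route 5 (132 km), Car 12→Route 7 (193 km) — total 78+47+140+67+132+193 = 657 km.
Row-greedy (each truck in turn takes its cheapest remaining route) gives 760 km, worse by 103.
Swapping Car 44↔Car 63 (Car 44→Route 1 87 km, Car 63→Route 4 188 km) adds 130.
No other one-to-one assignment undercuts 657 km.

Minimum total: 657 km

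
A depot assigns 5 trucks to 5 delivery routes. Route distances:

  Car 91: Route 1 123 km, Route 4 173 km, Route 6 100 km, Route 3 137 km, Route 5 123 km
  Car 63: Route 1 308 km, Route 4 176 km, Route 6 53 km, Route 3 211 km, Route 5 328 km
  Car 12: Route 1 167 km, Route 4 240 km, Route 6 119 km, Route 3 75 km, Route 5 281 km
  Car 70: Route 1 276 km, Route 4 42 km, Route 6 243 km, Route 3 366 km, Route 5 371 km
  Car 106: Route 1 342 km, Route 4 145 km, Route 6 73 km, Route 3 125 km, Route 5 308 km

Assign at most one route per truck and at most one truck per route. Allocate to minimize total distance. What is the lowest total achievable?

Optimal: Car 91→Route 5 (123 km), Car 63→Route 6 (53 km), Car 12→Route 1 (167 km), Car 70→Route 4 (42 km), Car 106→Route 3 (125 km) — total 123+53+167+42+125 = 510 km.
Min-entry greedy (repeatedly take the single cheapest remaining cell) gives 601 km, worse by 91.
Next-best assignment: Car 91→Route 1, Car 63→Route 6, Car 12→Route 3, Car 70→Route 4, Car 106→Route 5 = 601 km.
Swapping Car 106↔Car 63 (Car 106→Route 6 73 km, Car 63→Route 3 211 km) adds 106.

Min total: 510 km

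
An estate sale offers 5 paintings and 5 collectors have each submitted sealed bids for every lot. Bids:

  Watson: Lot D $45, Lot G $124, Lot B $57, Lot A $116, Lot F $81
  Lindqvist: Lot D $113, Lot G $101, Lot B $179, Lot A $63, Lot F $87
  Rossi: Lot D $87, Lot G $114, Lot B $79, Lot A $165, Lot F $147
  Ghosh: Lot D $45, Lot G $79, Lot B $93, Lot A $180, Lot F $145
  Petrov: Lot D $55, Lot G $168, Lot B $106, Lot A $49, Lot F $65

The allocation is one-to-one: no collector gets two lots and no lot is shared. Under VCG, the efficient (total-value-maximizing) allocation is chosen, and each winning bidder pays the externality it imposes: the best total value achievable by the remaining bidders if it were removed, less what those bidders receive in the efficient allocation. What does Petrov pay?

Petrov pays $79.

Efficient allocation: Watson→Lot D ($45), Lindqvist→Lot B ($179), Rossi→Lot F ($147), Ghosh→Lot A ($180), Petrov→Lot G ($168); total welfare W = $719.
Petrov receives Lot G at value $168, so the others get W − 168 = $551.
Without Petrov: best allocation of the remaining 4 bidders over all 5 lots is Watson→Lot G ($124), Lindqvist→Lot B ($179), Rossi→Lot F ($147), Ghosh→Lot A ($180), total $630.
VCG payment = (others' best without Petrov) − (others' welfare with Petrov) = 630 − 551 = $79.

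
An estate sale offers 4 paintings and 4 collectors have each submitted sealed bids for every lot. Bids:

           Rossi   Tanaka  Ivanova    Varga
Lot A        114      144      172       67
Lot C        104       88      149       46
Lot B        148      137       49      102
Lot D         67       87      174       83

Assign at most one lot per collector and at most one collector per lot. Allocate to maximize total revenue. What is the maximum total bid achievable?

Max total: $524

Optimal: Rossi→Lot C ($104), Tanaka→Lot A ($144), Ivanova→Lot D ($174), Varga→Lot B ($102) — total 104+144+174+102 = $524.
Max-entry greedy (repeatedly take the single best remaining cell) gives $512, worse by 12.
Swapping Ivanova↔Tanaka (Ivanova→Lot A $172, Tanaka→Lot D $87) loses 59.
No other one-to-one assignment exceeds $524.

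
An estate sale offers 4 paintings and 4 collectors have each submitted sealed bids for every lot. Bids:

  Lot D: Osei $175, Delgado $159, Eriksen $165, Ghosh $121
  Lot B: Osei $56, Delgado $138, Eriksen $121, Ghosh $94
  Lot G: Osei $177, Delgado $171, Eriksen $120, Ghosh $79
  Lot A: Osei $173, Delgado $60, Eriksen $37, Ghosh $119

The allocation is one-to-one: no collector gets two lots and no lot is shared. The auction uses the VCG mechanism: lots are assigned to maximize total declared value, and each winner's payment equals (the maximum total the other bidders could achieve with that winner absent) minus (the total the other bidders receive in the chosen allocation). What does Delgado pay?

Delgado pays $29.

Efficient allocation: Osei→Lot A ($173), Delgado→Lot G ($171), Eriksen→Lot D ($165), Ghosh→Lot B ($94); total welfare W = $603.
Delgado receives Lot G at value $171, so the others get W − 171 = $432.
Without Delgado: best allocation of the remaining 3 bidders over all 4 lots is Osei→Lot G ($177), Eriksen→Lot D ($165), Ghosh→Lot A ($119), total $461.
VCG payment = (others' best without Delgado) − (others' welfare with Delgado) = 461 − 432 = $29.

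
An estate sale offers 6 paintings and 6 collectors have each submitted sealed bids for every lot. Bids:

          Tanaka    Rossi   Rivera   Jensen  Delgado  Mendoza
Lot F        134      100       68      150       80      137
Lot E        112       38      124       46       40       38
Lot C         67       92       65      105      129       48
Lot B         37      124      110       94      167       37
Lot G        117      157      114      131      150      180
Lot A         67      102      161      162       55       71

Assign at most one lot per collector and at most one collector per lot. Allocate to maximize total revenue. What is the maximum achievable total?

This is the linear assignment problem.
Optimal: Tanaka→Lot E ($112), Rossi→Lot C ($92), Rivera→Lot A ($161), Jensen→Lot F ($150), Delgado→Lot B ($167), Mendoza→Lot G ($180) — total 112+92+161+150+167+180 = $862.
Row-greedy (each collector in turn takes its best remaining lot) gives $762, worse by 100.

Maximum total: $862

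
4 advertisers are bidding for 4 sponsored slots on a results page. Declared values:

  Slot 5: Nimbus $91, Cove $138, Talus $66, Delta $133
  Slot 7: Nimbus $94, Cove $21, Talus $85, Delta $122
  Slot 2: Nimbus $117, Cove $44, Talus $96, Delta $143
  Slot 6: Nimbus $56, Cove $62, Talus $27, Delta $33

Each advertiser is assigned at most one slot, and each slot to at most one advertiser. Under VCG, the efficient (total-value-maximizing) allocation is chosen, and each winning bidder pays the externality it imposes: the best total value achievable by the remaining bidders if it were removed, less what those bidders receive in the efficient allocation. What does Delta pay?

Delta pays $61.

Efficient allocation: Nimbus→Slot 6 ($56), Cove→Slot 5 ($138), Talus→Slot 7 ($85), Delta→Slot 2 ($143); total welfare W = $422.
Delta receives Slot 2 at value $143, so the others get W − 143 = $279.
Without Delta: best allocation of the remaining 3 bidders over all 4 slots is Nimbus→Slot 2 ($117), Cove→Slot 5 ($138), Talus→Slot 7 ($85), total $340.
VCG payment = (others' best without Delta) − (others' welfare with Delta) = 340 − 279 = $61.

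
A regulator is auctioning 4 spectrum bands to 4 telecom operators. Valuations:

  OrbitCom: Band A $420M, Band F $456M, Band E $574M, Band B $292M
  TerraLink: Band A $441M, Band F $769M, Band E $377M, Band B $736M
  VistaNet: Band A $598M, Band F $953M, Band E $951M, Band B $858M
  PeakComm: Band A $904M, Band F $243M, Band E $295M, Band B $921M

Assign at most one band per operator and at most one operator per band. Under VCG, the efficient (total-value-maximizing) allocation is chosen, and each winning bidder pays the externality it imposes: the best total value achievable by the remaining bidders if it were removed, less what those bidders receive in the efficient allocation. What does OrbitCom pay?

Efficient allocation: OrbitCom→Band E ($574M), TerraLink→Band B ($736M), VistaNet→Band F ($953M), PeakComm→Band A ($904M); total welfare W = $3167M.
OrbitCom receives Band E at value $574M, so the others get W − 574 = $2593M.
Without OrbitCom: best allocation of the remaining 3 bidders over all 4 bands is TerraLink→Band F ($769M), VistaNet→Band E ($951M), PeakComm→Band B ($921M), total $2641M.
VCG payment = (others' best without OrbitCom) − (others' welfare with OrbitCom) = 2641 − 2593 = $48M.

OrbitCom pays $48M.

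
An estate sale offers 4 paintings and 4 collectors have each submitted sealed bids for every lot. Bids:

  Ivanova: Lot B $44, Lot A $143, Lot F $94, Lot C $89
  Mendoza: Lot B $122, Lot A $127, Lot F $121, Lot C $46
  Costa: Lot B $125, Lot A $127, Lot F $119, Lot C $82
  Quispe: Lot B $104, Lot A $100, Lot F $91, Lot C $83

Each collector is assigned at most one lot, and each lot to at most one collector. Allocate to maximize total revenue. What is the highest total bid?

Optimal: Ivanova→Lot A ($143), Mendoza→Lot F ($121), Costa→Lot B ($125), Quispe→Lot C ($83) — total 143+121+125+83 = $472.
Row-greedy (each collector in turn takes its best remaining lot) gives $467, worse by 5.
Every other assignment is strictly worse.

Max total: $472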